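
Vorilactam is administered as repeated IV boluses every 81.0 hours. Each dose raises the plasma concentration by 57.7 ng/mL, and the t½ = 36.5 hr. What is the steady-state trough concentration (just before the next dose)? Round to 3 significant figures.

k = ln 2 / 36.5 = 0.01899 hr⁻¹
Fraction remaining after one interval: e^(−kτ) = e^(−0.01899 × 81.0) = 0.2148
R = 1 / (1 − 0.2148) = 1.274
Css,max = 57.7 × 1.274 = 73.48 ng/mL
Css,min = Css,max × e^(−kτ) = 73.48 × 0.2148 ≈ 15.8 ng/mL

15.8 ng/mL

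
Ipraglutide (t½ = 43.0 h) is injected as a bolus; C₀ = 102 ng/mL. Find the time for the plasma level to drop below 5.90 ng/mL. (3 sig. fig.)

177 hours

k = ln 2 / 43.0 = 0.01612 h⁻¹
C(t) = C₀ e^(−kt)  ⇒  t = ln(C₀/C) / k
t = ln(102/5.90) / 0.01612 = 2.850 / 0.01612 ≈ 177 hours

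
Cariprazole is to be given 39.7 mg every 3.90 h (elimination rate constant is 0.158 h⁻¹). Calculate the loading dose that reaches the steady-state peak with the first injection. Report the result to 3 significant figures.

86.3 mg

Accumulation ratio R = 1 / (1 − e^(−kτ)) = 1 / (1 − e^(−0.1580×3.90)) = 1 / (1 − 0.5400) = 2.174
Loading dose = maintenance dose × R = 39.7 × 2.174 ≈ 86.3 mg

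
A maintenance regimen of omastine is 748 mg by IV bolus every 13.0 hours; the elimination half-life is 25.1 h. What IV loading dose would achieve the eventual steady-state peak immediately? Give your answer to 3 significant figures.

k = ln 2 / 25.1 = 0.02762 h⁻¹
Accumulation ratio R = 1 / (1 − e^(−kτ)) = 1 / (1 − e^(−0.02762×13.0)) = 1 / (1 − 0.6984) = 3.315
Loading dose = maintenance dose × R = 748 × 3.315 ≈ 2480 mg

2480 mg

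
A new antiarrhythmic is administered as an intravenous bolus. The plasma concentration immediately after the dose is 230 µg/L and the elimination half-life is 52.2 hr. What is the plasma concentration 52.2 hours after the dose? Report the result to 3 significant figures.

115 µg/L

k = ln 2 / 52.2 = 0.01328 hr⁻¹
52.2 hr is 1.000 half-lives, so C = 230 × (1/2)^1.000 = 230 × 0.5000 ≈ 115 µg/L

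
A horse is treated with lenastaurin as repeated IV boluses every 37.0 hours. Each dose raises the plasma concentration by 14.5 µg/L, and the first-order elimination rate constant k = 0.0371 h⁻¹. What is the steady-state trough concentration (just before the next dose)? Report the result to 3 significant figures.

4.92 µg/L

Fraction remaining after one interval: e^(−kτ) = e^(−0.03710 × 37.0) = 0.2534
R = 1 / (1 − 0.2534) = 1.339
Css,max = 14.5 × 1.339 = 19.42 µg/L
Css,min = Css,max × e^(−kτ) = 19.42 × 0.2534 ≈ 4.92 µg/L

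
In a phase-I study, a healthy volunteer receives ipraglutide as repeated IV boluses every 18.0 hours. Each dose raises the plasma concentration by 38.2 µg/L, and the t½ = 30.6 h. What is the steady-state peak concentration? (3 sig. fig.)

k = ln 2 / 30.6 = 0.02265 h⁻¹
Fraction remaining after one interval: e^(−kτ) = e^(−0.02265 × 18.0) = 0.6652
R = 1 / (1 − 0.6652) = 2.986
Css,max = 38.2 × 2.986 ≈ 114 µg/L

114 µg/L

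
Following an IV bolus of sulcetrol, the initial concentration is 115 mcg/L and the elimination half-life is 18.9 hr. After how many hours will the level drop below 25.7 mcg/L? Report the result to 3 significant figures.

k = ln 2 / 18.9 = 0.03667 hr⁻¹
C(t) = C₀ e^(−kt)  ⇒  t = ln(C₀/C) / k
t = ln(115/25.7) / 0.03667 = 1.498 / 0.03667 ≈ 40.9 hours

40.9 hours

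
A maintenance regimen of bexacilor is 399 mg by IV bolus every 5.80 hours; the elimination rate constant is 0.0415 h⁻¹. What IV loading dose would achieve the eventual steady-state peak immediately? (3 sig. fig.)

1870 mg

Accumulation ratio R = 1 / (1 − e^(−kτ)) = 1 / (1 − e^(−0.04150×5.80)) = 1 / (1 − 0.7861) = 4.675
Loading dose = maintenance dose × R = 399 × 4.675 ≈ 1870 mg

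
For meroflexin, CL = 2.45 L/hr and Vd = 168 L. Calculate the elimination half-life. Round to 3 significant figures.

k = CL / V = 2.45 / 168 = 0.01458 hr⁻¹
t½ = ln 2 / k = ln 2 / 0.01458 ≈ 47.5 hours

47.5 hours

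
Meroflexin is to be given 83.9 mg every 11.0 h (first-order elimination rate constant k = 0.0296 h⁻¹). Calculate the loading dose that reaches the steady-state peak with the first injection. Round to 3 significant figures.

302 mg

Accumulation ratio R = 1 / (1 − e^(−kτ)) = 1 / (1 − e^(−0.02960×11.0)) = 1 / (1 − 0.7221) = 3.598
Loading dose = maintenance dose × R = 83.9 × 3.598 ≈ 302 mg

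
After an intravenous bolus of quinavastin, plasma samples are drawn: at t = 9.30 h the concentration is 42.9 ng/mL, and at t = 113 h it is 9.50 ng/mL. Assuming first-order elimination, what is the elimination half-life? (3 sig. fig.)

k = ln(C₁/C₂) / (t₂ − t₁) = ln(42.9/9.50) / (113 − 9.30)
  = 1.508 / 103.7 = 0.01454 h⁻¹
t½ = ln 2 / k = ln 2 / 0.01454 ≈ 47.7 hours

47.7 hours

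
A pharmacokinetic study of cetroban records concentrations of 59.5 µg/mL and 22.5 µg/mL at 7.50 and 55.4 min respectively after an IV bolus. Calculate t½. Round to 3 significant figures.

34.1 minutes

k = ln(C₁/C₂) / (t₂ − t₁) = ln(59.5/22.5) / (55.4 − 7.50)
  = 0.9725 / 47.90 = 0.02030 min⁻¹
t½ = ln 2 / k = ln 2 / 0.02030 ≈ 34.1 minutes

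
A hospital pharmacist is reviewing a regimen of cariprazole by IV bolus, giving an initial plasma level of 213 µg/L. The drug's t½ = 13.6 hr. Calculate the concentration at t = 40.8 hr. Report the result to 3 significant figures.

k = ln 2 / 13.6 = 0.05097 hr⁻¹
40.8 hr is 3.000 half-lives, so C = 213 × (1/2)^3.000 = 213 × 0.1250 ≈ 26.6 µg/L

26.6 µg/L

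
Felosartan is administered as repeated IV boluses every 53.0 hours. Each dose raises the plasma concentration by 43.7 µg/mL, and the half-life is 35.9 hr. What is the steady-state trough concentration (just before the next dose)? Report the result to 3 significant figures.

24.5 µg/mL

k = ln 2 / 35.9 = 0.01931 hr⁻¹
Fraction remaining after one interval: e^(−kτ) = e^(−0.01931 × 53.0) = 0.3594
R = 1 / (1 − 0.3594) = 1.561
Css,max = 43.7 × 1.561 = 68.22 µg/mL
Css,min = Css,max × e^(−kτ) = 68.22 × 0.3594 ≈ 24.5 µg/mL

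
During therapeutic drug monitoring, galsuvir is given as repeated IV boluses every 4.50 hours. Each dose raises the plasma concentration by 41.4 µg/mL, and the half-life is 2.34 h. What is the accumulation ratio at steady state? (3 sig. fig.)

1.36

k = ln 2 / 2.34 = 0.2962 h⁻¹
Fraction remaining after one interval: e^(−kτ) = e^(−0.2962 × 4.50) = 0.2637
R = 1 / (1 − 0.2637) = 1 / 0.7363 ≈ 1.36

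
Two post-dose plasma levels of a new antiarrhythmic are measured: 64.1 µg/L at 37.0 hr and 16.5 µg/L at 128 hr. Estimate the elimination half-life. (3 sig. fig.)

k = ln(C₁/C₂) / (t₂ − t₁) = ln(64.1/16.5) / (128 − 37.0)
  = 1.357 / 91.00 = 0.01491 hr⁻¹
t½ = ln 2 / k = ln 2 / 0.01491 ≈ 46.5 hours

46.5 hours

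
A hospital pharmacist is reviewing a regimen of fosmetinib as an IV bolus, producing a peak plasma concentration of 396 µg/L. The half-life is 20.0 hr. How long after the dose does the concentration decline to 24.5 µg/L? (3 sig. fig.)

k = ln 2 / 20.0 = 0.03466 hr⁻¹
C(t) = C₀ e^(−kt)  ⇒  t = ln(C₀/C) / k
t = ln(396/24.5) / 0.03466 = 2.783 / 0.03466 ≈ 80.3 hours

80.3 hours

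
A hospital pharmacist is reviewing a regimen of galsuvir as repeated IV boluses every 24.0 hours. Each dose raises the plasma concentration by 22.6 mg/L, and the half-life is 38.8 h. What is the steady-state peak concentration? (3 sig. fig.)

64.8 mg/L

k = ln 2 / 38.8 = 0.01786 h⁻¹
Fraction remaining after one interval: e^(−kτ) = e^(−0.01786 × 24.0) = 0.6513
R = 1 / (1 − 0.6513) = 2.868
Css,max = 22.6 × 2.868 ≈ 64.8 mg/L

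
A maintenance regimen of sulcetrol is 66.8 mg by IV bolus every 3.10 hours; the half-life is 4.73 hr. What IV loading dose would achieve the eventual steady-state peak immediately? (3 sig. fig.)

k = ln 2 / 4.73 = 0.1465 hr⁻¹
Accumulation ratio R = 1 / (1 − e^(−kτ)) = 1 / (1 − e^(−0.1465×3.10)) = 1 / (1 − 0.6349) = 2.739
Loading dose = maintenance dose × R = 66.8 × 2.739 ≈ 183 mg

183 mg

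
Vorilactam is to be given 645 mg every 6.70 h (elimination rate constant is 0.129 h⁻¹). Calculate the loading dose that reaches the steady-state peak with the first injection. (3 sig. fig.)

Accumulation ratio R = 1 / (1 − e^(−kτ)) = 1 / (1 − e^(−0.1290×6.70)) = 1 / (1 − 0.4213) = 1.728
Loading dose = maintenance dose × R = 645 × 1.728 ≈ 1110 mg

1110 mg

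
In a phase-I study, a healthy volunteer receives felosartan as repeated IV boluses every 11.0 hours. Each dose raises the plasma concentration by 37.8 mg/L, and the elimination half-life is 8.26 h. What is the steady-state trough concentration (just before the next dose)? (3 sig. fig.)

24.9 mg/L

k = ln 2 / 8.26 = 0.08392 h⁻¹
Fraction remaining after one interval: e^(−kτ) = e^(−0.08392 × 11.0) = 0.3973
R = 1 / (1 − 0.3973) = 1.659
Css,max = 37.8 × 1.659 = 62.72 mg/L
Css,min = Css,max × e^(−kτ) = 62.72 × 0.3973 ≈ 24.9 mg/L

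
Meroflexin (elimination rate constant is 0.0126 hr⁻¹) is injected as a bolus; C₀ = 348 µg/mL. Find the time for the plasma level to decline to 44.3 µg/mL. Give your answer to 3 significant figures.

C(t) = C₀ e^(−kt)  ⇒  t = ln(C₀/C) / k
t = ln(348/44.3) / 0.01260 = 2.061 / 0.01260 ≈ 164 hours

164 hours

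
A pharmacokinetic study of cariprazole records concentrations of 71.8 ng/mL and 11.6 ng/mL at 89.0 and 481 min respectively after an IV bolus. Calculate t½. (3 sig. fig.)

149 minutes

k = ln(C₁/C₂) / (t₂ − t₁) = ln(71.8/11.6) / (481 − 89.0)
  = 1.823 / 392.0 = 0.004650 min⁻¹
t½ = ln 2 / k = ln 2 / 0.004650 ≈ 149 minutes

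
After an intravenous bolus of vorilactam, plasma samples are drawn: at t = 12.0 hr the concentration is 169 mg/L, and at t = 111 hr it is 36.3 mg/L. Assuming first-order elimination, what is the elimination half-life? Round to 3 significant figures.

k = ln(C₁/C₂) / (t₂ − t₁) = ln(169/36.3) / (111 − 12.0)
  = 1.538 / 99.00 = 0.01554 hr⁻¹
t½ = ln 2 / k = ln 2 / 0.01554 ≈ 44.6 hours

44.6 hours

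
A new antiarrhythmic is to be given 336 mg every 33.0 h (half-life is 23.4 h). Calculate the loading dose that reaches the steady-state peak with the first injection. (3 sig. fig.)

539 mg

k = ln 2 / 23.4 = 0.02962 h⁻¹
Accumulation ratio R = 1 / (1 − e^(−kτ)) = 1 / (1 − e^(−0.02962×33.0)) = 1 / (1 − 0.3762) = 1.603
Loading dose = maintenance dose × R = 336 × 1.603 ≈ 539 mg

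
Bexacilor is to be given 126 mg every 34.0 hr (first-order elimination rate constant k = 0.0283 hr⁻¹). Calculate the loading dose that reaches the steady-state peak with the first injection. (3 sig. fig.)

Accumulation ratio R = 1 / (1 − e^(−kτ)) = 1 / (1 − e^(−0.02830×34.0)) = 1 / (1 − 0.3821) = 1.618
Loading dose = maintenance dose × R = 126 × 1.618 ≈ 204 mg

204 mg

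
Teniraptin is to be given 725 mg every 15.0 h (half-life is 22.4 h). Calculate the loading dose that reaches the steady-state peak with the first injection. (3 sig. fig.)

1950 mg

k = ln 2 / 22.4 = 0.03094 h⁻¹
Accumulation ratio R = 1 / (1 − e^(−kτ)) = 1 / (1 − e^(−0.03094×15.0)) = 1 / (1 − 0.6287) = 2.693
Loading dose = maintenance dose × R = 725 × 2.693 ≈ 1950 mg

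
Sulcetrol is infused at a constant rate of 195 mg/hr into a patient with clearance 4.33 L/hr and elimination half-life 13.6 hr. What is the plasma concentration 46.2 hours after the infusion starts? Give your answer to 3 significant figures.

40.8 mg/L

Css = rate / CL = 195 / 4.33 = 45.03 mg/L
k = ln 2 / 13.6 = 0.05097 hr⁻¹
C(t) = Css (1 − e^(−kt)) = 45.03 × (1 − e^(−2.355)) = 45.03 × 0.9051 ≈ 40.8 mg/L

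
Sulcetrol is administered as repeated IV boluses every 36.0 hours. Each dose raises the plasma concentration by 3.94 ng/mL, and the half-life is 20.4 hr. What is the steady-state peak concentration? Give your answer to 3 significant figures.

5.58 ng/mL

k = ln 2 / 20.4 = 0.03398 hr⁻¹
Fraction remaining after one interval: e^(−kτ) = e^(−0.03398 × 36.0) = 0.2943
R = 1 / (1 − 0.2943) = 1.417
Css,max = 3.94 × 1.417 ≈ 5.58 ng/mL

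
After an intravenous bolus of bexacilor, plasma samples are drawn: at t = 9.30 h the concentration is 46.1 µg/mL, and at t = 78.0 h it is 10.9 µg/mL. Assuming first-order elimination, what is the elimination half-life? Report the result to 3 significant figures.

k = ln(C₁/C₂) / (t₂ − t₁) = ln(46.1/10.9) / (78.0 − 9.30)
  = 1.442 / 68.70 = 0.02099 h⁻¹
t½ = ln 2 / k = ln 2 / 0.02099 ≈ 33.0 hours

33.0 hours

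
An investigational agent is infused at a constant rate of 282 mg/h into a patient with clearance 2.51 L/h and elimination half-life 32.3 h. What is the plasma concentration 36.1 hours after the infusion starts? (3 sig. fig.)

Css = rate / CL = 282 / 2.51 = 112.4 mg/L
k = ln 2 / 32.3 = 0.02146 h⁻¹
C(t) = Css (1 − e^(−kt)) = 112.4 × (1 − e^(−0.7747)) = 112.4 × 0.5392 ≈ 60.6 mg/L

60.6 mg/L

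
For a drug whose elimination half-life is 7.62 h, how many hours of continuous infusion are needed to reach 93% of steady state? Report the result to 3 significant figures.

k = ln 2 / 7.62 = 0.09096 h⁻¹
f = 1 − e^(−kt)  ⇒  t = −ln(1 − f) / k
t = −ln(1 − 0.93) / 0.09096 = 2.659 / 0.09096 ≈ 29.2 hours

29.2 hours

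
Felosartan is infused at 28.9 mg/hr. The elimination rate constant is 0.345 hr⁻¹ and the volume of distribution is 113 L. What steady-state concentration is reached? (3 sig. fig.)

0.741 µg/mL

CL = k · V = 0.345 × 113 = 38.98 L/hr
Css = rate / CL = 28.9 / 38.98 ≈ 0.741 µg/mL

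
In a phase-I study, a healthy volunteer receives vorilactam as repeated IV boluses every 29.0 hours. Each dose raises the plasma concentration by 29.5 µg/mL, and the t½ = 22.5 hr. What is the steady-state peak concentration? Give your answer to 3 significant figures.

k = ln 2 / 22.5 = 0.03081 hr⁻¹
Fraction remaining after one interval: e^(−kτ) = e^(−0.03081 × 29.0) = 0.4093
R = 1 / (1 − 0.4093) = 1.693
Css,max = 29.5 × 1.693 ≈ 49.9 µg/mL

49.9 µg/mL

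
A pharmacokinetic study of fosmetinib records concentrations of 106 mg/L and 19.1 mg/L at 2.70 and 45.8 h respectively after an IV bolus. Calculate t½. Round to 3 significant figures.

k = ln(C₁/C₂) / (t₂ − t₁) = ln(106/19.1) / (45.8 − 2.70)
  = 1.714 / 43.10 = 0.03976 h⁻¹
t½ = ln 2 / k = ln 2 / 0.03976 ≈ 17.4 hours

17.4 hours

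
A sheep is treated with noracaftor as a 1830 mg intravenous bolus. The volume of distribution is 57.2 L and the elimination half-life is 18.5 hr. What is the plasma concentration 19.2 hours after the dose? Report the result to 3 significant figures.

15.6 mg/L

C₀ = dose / V = 1830 / 57.2 = 31.99 mg/L
k = ln 2 / 18.5 = 0.03747 hr⁻¹
C(t) = C₀ e^(−kt) = 31.99 × e^(−0.03747 × 19.2) = 31.99 × e^(−0.7194) = 31.99 × 0.4871 ≈ 15.6 mg/L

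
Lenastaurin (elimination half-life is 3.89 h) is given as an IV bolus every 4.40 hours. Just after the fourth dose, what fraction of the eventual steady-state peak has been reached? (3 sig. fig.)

0.957

k = ln 2 / 3.89 = 0.1782 h⁻¹
f_n = 1 − e^(−nkτ) = 1 − e^(−4 × 0.1782 × 4.40) = 1 − e^(−3.136) = 1 − 0.04345 ≈ 0.957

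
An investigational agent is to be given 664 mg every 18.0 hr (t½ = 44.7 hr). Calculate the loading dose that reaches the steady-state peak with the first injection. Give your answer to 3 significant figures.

k = ln 2 / 44.7 = 0.01551 hr⁻¹
Accumulation ratio R = 1 / (1 − e^(−kτ)) = 1 / (1 − e^(−0.01551×18.0)) = 1 / (1 − 0.7564) = 4.106
Loading dose = maintenance dose × R = 664 × 4.106 ≈ 2730 mg

2730 mg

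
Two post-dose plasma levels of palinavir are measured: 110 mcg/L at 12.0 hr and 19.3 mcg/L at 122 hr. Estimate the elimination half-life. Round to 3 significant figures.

43.8 hours

k = ln(C₁/C₂) / (t₂ − t₁) = ln(110/19.3) / (122 − 12.0)
  = 1.740 / 110.0 = 0.01582 hr⁻¹
t½ = ln 2 / k = ln 2 / 0.01582 ≈ 43.8 hours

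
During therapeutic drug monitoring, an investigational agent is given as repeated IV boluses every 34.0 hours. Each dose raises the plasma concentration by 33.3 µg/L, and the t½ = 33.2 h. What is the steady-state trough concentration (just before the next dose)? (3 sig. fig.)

32.2 µg/L

k = ln 2 / 33.2 = 0.02088 h⁻¹
Fraction remaining after one interval: e^(−kτ) = e^(−0.02088 × 34.0) = 0.4917
R = 1 / (1 − 0.4917) = 1.967
Css,max = 33.3 × 1.967 = 65.51 µg/L
Css,min = Css,max × e^(−kτ) = 65.51 × 0.4917 ≈ 32.2 µg/L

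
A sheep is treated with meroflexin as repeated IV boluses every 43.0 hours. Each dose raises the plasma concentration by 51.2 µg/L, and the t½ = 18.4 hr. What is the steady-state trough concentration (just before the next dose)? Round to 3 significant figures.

k = ln 2 / 18.4 = 0.03767 hr⁻¹
Fraction remaining after one interval: e^(−kτ) = e^(−0.03767 × 43.0) = 0.1979
R = 1 / (1 − 0.1979) = 1.247
Css,max = 51.2 × 1.247 = 63.83 µg/L
Css,min = Css,max × e^(−kτ) = 63.83 × 0.1979 ≈ 12.6 µg/L

12.6 µg/L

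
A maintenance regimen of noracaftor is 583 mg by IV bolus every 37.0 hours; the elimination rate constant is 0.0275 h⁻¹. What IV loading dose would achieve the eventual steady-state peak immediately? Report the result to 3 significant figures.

Accumulation ratio R = 1 / (1 − e^(−kτ)) = 1 / (1 − e^(−0.02750×37.0)) = 1 / (1 − 0.3615) = 1.566
Loading dose = maintenance dose × R = 583 × 1.566 ≈ 913 mg

913 mg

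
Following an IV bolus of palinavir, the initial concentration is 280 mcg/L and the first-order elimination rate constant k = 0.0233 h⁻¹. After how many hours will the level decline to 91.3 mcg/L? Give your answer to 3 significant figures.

48.1 hours

C(t) = C₀ e^(−kt)  ⇒  t = ln(C₀/C) / k
t = ln(280/91.3) / 0.02330 = 1.121 / 0.02330 ≈ 48.1 hours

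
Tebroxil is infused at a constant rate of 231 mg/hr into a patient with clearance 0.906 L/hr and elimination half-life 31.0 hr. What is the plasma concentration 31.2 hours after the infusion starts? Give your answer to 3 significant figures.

Css = rate / CL = 231 / 0.906 = 255.0 mg/L
k = ln 2 / 31.0 = 0.02236 hr⁻¹
C(t) = Css (1 − e^(−kt)) = 255.0 × (1 − e^(−0.6976)) = 255.0 × 0.5022 ≈ 128 mg/L

128 mg/L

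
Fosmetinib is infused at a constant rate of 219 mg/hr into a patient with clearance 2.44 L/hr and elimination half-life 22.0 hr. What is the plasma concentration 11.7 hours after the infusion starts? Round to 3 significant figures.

27.7 µg/mL

Css = rate / CL = 219 / 2.44 = 89.75 µg/mL
k = ln 2 / 22.0 = 0.03151 hr⁻¹
C(t) = Css (1 − e^(−kt)) = 89.75 × (1 − e^(−0.3686)) = 89.75 × 0.3083 ≈ 27.7 µg/mL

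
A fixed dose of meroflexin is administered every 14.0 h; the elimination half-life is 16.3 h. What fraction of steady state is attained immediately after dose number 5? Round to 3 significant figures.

0.949

k = ln 2 / 16.3 = 0.04252 h⁻¹
f_n = 1 − e^(−nkτ) = 1 − e^(−5 × 0.04252 × 14.0) = 1 − e^(−2.977) = 1 − 0.05096 ≈ 0.949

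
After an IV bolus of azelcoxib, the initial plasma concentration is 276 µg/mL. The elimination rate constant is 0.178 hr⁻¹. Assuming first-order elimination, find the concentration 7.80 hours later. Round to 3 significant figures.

C(t) = C₀ e^(−kt) = 276 × e^(−0.1780 × 7.80) = 276 × e^(−1.388) = 276 × 0.2495 ≈ 68.9 µg/mL

68.9 µg/mL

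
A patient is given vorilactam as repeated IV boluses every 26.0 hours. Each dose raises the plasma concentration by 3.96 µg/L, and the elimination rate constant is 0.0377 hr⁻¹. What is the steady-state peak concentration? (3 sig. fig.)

Fraction remaining after one interval: e^(−kτ) = e^(−0.03770 × 26.0) = 0.3752
R = 1 / (1 − 0.3752) = 1.601
Css,max = 3.96 × 1.601 ≈ 6.34 µg/L

6.34 µg/L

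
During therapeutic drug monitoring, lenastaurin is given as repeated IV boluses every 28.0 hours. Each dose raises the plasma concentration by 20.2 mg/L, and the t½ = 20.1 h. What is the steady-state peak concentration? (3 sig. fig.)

k = ln 2 / 20.1 = 0.03448 h⁻¹
Fraction remaining after one interval: e^(−kτ) = e^(−0.03448 × 28.0) = 0.3808
R = 1 / (1 − 0.3808) = 1.615
Css,max = 20.2 × 1.615 ≈ 32.6 mg/L

32.6 mg/L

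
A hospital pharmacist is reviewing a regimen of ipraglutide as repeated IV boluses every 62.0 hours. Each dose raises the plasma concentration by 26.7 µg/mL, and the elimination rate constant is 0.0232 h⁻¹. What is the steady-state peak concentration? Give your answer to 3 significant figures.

Fraction remaining after one interval: e^(−kτ) = e^(−0.02320 × 62.0) = 0.2373
R = 1 / (1 − 0.2373) = 1.311
Css,max = 26.7 × 1.311 ≈ 35.0 µg/mL

35.0 µg/mL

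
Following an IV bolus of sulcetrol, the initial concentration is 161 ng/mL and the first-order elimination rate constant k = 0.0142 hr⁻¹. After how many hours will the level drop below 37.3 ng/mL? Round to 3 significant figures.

C(t) = C₀ e^(−kt)  ⇒  t = ln(C₀/C) / k
t = ln(161/37.3) / 0.01420 = 1.462 / 0.01420 ≈ 103 hours

103 hours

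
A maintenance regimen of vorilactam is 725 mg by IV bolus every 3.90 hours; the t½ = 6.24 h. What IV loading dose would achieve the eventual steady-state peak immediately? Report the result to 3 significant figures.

2060 mg

k = ln 2 / 6.24 = 0.1111 h⁻¹
Accumulation ratio R = 1 / (1 − e^(−kτ)) = 1 / (1 − e^(−0.1111×3.90)) = 1 / (1 − 0.6484) = 2.844
Loading dose = maintenance dose × R = 725 × 2.844 ≈ 2060 mg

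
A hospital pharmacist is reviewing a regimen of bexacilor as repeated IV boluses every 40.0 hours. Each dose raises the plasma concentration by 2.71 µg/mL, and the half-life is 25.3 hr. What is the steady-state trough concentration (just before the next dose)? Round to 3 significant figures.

k = ln 2 / 25.3 = 0.02740 hr⁻¹
Fraction remaining after one interval: e^(−kτ) = e^(−0.02740 × 40.0) = 0.3342
R = 1 / (1 − 0.3342) = 1.502
Css,max = 2.71 × 1.502 = 4.071 µg/mL
Css,min = Css,max × e^(−kτ) = 4.071 × 0.3342 ≈ 1.36 µg/mL

1.36 µg/mL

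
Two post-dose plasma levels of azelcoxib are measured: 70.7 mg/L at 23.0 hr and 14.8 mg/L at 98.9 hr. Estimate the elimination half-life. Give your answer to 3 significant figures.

33.6 hours

k = ln(C₁/C₂) / (t₂ − t₁) = ln(70.7/14.8) / (98.9 − 23.0)
  = 1.564 / 75.90 = 0.02060 hr⁻¹
t½ = ln 2 / k = ln 2 / 0.02060 ≈ 33.6 hours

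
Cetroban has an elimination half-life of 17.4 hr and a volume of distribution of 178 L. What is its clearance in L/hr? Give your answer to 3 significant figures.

7.09 L/hr

k = ln 2 / t½ = ln 2 / 17.4 = 0.03984 hr⁻¹
CL = k · V = 0.03984 × 178 ≈ 7.09 L/hr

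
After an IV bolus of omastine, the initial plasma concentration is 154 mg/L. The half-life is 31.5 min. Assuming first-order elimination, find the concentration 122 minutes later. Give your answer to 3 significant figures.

10.5 mg/L

k = ln 2 / 31.5 = 0.02200 min⁻¹
C(t) = C₀ e^(−kt) = 154 × e^(−0.02200 × 122) = 154 × e^(−2.685) = 154 × 0.06825 ≈ 10.5 mg/L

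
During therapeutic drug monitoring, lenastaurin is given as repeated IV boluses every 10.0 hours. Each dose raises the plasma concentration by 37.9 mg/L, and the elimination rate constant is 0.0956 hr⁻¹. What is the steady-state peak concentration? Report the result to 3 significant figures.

61.6 mg/L

Fraction remaining after one interval: e^(−kτ) = e^(−0.09560 × 10.0) = 0.3844
R = 1 / (1 − 0.3844) = 1.625
Css,max = 37.9 × 1.625 ≈ 61.6 mg/L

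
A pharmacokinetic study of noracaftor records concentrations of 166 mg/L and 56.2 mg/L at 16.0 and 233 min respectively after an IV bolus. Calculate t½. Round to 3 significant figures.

k = ln(C₁/C₂) / (t₂ − t₁) = ln(166/56.2) / (233 − 16.0)
  = 1.083 / 217.0 = 0.004991 min⁻¹
t½ = ln 2 / k = ln 2 / 0.004991 ≈ 139 minutes

139 minutes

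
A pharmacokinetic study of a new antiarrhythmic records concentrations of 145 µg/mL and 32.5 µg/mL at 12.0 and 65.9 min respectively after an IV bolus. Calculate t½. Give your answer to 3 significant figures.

25.0 minutes

k = ln(C₁/C₂) / (t₂ − t₁) = ln(145/32.5) / (65.9 − 12.0)
  = 1.495 / 53.90 = 0.02775 min⁻¹
t½ = ln 2 / k = ln 2 / 0.02775 ≈ 25.0 minutes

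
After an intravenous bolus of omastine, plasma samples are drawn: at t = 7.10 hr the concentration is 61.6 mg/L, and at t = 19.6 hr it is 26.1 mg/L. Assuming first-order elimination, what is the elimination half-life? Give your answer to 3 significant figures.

k = ln(C₁/C₂) / (t₂ − t₁) = ln(61.6/26.1) / (19.6 − 7.10)
  = 0.8587 / 12.50 = 0.06870 hr⁻¹
t½ = ln 2 / k = ln 2 / 0.06870 ≈ 10.1 hours

10.1 hours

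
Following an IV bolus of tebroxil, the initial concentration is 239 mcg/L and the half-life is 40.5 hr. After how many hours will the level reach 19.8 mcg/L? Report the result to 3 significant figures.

146 hours

k = ln 2 / 40.5 = 0.01711 hr⁻¹
C(t) = C₀ e^(−kt)  ⇒  t = ln(C₀/C) / k
t = ln(239/19.8) / 0.01711 = 2.491 / 0.01711 ≈ 146 hours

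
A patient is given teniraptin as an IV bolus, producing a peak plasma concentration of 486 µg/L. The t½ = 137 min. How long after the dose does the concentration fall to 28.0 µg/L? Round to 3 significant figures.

k = ln 2 / 137 = 0.005059 min⁻¹
C(t) = C₀ e^(−kt)  ⇒  t = ln(C₀/C) / k
t = ln(486/28.0) / 0.005059 = 2.854 / 0.005059 ≈ 564 minutes

564 minutes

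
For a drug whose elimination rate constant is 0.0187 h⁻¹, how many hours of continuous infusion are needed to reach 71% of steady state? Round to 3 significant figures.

66.2 hours

f = 1 − e^(−kt)  ⇒  t = −ln(1 − f) / k
t = −ln(1 − 0.71) / 0.01870 = 1.238 / 0.01870 ≈ 66.2 hours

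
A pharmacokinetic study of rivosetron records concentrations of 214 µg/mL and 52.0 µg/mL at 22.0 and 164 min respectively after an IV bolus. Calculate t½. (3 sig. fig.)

69.6 minutes

k = ln(C₁/C₂) / (t₂ − t₁) = ln(214/52.0) / (164 − 22.0)
  = 1.415 / 142.0 = 0.009963 min⁻¹
t½ = ln 2 / k = ln 2 / 0.009963 ≈ 69.6 minutes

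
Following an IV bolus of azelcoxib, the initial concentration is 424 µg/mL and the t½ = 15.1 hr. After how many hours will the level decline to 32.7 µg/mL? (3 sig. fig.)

55.8 hours

k = ln 2 / 15.1 = 0.04590 hr⁻¹
C(t) = C₀ e^(−kt)  ⇒  t = ln(C₀/C) / k
t = ln(424/32.7) / 0.04590 = 2.562 / 0.04590 ≈ 55.8 hours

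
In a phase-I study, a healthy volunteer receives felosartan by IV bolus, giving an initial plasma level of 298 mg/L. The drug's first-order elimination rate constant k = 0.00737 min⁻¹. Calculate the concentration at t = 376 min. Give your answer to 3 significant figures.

C(t) = C₀ e^(−kt) = 298 × e^(−0.007370 × 376) = 298 × e^(−2.771) = 298 × 0.06259 ≈ 18.7 mg/L

18.7 mg/L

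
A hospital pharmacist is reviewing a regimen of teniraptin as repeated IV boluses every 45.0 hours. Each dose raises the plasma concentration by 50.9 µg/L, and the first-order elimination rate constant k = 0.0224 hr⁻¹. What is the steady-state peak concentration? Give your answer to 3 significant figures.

Fraction remaining after one interval: e^(−kτ) = e^(−0.02240 × 45.0) = 0.3649
R = 1 / (1 − 0.3649) = 1.575
Css,max = 50.9 × 1.575 ≈ 80.2 µg/L

80.2 µg/L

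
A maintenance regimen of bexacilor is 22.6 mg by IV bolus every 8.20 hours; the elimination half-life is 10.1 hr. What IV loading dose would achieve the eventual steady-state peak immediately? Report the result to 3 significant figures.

k = ln 2 / 10.1 = 0.06863 hr⁻¹
Accumulation ratio R = 1 / (1 − e^(−kτ)) = 1 / (1 − e^(−0.06863×8.20)) = 1 / (1 − 0.5696) = 2.324
Loading dose = maintenance dose × R = 22.6 × 2.324 ≈ 52.5 mg

52.5 mg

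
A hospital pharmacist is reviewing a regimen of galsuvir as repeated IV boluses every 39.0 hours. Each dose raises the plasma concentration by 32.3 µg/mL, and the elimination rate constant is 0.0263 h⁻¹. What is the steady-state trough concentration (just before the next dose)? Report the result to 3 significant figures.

18.1 µg/mL

Fraction remaining after one interval: e^(−kτ) = e^(−0.02630 × 39.0) = 0.3585
R = 1 / (1 − 0.3585) = 1.559
Css,max = 32.3 × 1.559 = 50.35 µg/mL
Css,min = Css,max × e^(−kτ) = 50.35 × 0.3585 ≈ 18.1 µg/mL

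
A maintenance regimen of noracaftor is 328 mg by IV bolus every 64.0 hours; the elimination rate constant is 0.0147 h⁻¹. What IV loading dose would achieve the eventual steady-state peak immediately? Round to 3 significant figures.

Accumulation ratio R = 1 / (1 − e^(−kτ)) = 1 / (1 − e^(−0.01470×64.0)) = 1 / (1 − 0.3903) = 1.640
Loading dose = maintenance dose × R = 328 × 1.640 ≈ 538 mg

538 mg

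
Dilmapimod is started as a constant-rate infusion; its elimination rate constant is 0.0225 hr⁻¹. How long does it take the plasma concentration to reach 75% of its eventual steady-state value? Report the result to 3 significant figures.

61.6 hours

f = 1 − e^(−kt)  ⇒  t = −ln(1 − f) / k
t = −ln(1 − 0.75) / 0.02250 = 1.386 / 0.02250 ≈ 61.6 hours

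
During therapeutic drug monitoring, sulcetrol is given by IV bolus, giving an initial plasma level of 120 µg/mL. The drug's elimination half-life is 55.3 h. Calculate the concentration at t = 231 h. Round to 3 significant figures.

k = ln 2 / 55.3 = 0.01253 h⁻¹
C(t) = C₀ e^(−kt) = 120 × e^(−0.01253 × 231) = 120 × e^(−2.895) = 120 × 0.05528 ≈ 6.63 µg/mL

6.63 µg/mL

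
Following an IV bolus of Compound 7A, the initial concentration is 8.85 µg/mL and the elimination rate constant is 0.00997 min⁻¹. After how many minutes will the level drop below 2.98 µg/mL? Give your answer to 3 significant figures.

109 minutes

C(t) = C₀ e^(−kt)  ⇒  t = ln(C₀/C) / k
t = ln(8.85/2.98) / 0.009970 = 1.088 / 0.009970 ≈ 109 minutes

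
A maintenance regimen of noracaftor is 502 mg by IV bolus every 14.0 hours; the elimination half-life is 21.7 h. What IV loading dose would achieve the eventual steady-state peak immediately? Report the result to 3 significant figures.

1390 mg

k = ln 2 / 21.7 = 0.03194 h⁻¹
Accumulation ratio R = 1 / (1 − e^(−kτ)) = 1 / (1 − e^(−0.03194×14.0)) = 1 / (1 − 0.6394) = 2.773
Loading dose = maintenance dose × R = 502 × 2.773 ≈ 1390 mg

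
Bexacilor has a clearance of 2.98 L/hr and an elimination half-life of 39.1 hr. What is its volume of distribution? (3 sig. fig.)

k = ln 2 / t½ = ln 2 / 39.1 = 0.01773 hr⁻¹
V = CL / k = 2.98 / 0.01773 ≈ 168 L

168 L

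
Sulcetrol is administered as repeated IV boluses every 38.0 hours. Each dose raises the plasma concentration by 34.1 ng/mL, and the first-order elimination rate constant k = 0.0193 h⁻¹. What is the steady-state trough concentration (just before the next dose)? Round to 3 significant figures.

Fraction remaining after one interval: e^(−kτ) = e^(−0.01930 × 38.0) = 0.4803
R = 1 / (1 − 0.4803) = 1.924
Css,max = 34.1 × 1.924 = 65.61 ng/mL
Css,min = Css,max × e^(−kτ) = 65.61 × 0.4803 ≈ 31.5 ng/mL

31.5 ng/mL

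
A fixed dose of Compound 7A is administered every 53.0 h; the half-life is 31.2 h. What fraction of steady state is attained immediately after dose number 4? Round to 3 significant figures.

k = ln 2 / 31.2 = 0.02222 h⁻¹
f_n = 1 − e^(−nkτ) = 1 − e^(−4 × 0.02222 × 53.0) = 1 − e^(−4.710) = 1 − 0.009006 ≈ 0.991

0.991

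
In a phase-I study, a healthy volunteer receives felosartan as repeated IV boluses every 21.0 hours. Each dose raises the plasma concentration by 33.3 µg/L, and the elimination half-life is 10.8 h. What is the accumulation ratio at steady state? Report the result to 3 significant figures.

k = ln 2 / 10.8 = 0.06418 h⁻¹
Fraction remaining after one interval: e^(−kτ) = e^(−0.06418 × 21.0) = 0.2598
R = 1 / (1 − 0.2598) = 1 / 0.7402 ≈ 1.35

1.35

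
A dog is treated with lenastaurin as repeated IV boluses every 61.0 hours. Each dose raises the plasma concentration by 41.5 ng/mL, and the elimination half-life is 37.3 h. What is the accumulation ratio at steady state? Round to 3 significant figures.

k = ln 2 / 37.3 = 0.01858 h⁻¹
Fraction remaining after one interval: e^(−kτ) = e^(−0.01858 × 61.0) = 0.3219
R = 1 / (1 − 0.3219) = 1 / 0.6781 ≈ 1.47

1.47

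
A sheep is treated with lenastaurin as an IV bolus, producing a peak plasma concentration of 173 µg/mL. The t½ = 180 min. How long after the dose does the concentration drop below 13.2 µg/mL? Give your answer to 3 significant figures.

k = ln 2 / 180 = 0.003851 min⁻¹
C(t) = C₀ e^(−kt)  ⇒  t = ln(C₀/C) / k
t = ln(173/13.2) / 0.003851 = 2.573 / 0.003851 ≈ 668 minutes

668 minutes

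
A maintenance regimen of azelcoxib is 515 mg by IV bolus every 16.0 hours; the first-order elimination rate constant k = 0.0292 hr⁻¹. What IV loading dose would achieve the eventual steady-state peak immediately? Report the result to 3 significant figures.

1380 mg

Accumulation ratio R = 1 / (1 − e^(−kτ)) = 1 / (1 − e^(−0.02920×16.0)) = 1 / (1 − 0.6268) = 2.679
Loading dose = maintenance dose × R = 515 × 2.679 ≈ 1380 mg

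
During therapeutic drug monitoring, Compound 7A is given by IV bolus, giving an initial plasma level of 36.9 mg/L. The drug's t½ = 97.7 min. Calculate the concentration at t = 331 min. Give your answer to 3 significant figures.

3.53 mg/L

k = ln 2 / 97.7 = 0.007095 min⁻¹
331 min is 3.388 half-lives, so C = 36.9 × (1/2)^3.388 = 36.9 × 0.09553 ≈ 3.53 mg/L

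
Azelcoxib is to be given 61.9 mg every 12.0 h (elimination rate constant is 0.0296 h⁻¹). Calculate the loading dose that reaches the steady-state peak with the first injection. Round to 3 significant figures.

207 mg

Accumulation ratio R = 1 / (1 − e^(−kτ)) = 1 / (1 − e^(−0.02960×12.0)) = 1 / (1 − 0.7010) = 3.345
Loading dose = maintenance dose × R = 61.9 × 3.345 ≈ 207 mg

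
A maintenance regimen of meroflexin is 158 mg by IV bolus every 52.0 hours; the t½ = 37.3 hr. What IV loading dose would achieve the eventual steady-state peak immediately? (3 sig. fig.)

k = ln 2 / 37.3 = 0.01858 hr⁻¹
Accumulation ratio R = 1 / (1 − e^(−kτ)) = 1 / (1 − e^(−0.01858×52.0)) = 1 / (1 − 0.3805) = 1.614
Loading dose = maintenance dose × R = 158 × 1.614 ≈ 255 mg

255 mg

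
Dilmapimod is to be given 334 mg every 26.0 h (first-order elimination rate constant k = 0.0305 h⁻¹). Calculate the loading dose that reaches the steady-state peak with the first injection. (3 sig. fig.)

610 mg

Accumulation ratio R = 1 / (1 − e^(−kτ)) = 1 / (1 − e^(−0.03050×26.0)) = 1 / (1 − 0.4525) = 1.826
Loading dose = maintenance dose × R = 334 × 1.826 ≈ 610 mg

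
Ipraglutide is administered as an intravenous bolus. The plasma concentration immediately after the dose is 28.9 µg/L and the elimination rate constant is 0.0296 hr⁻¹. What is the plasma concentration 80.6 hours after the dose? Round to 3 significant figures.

2.66 µg/L

C(t) = C₀ e^(−kt) = 28.9 × e^(−0.02960 × 80.6) = 28.9 × e^(−2.386) = 28.9 × 0.09202 ≈ 2.66 µg/L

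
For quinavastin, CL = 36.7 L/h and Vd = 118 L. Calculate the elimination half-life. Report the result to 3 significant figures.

2.23 hours

k = CL / V = 36.7 / 118 = 0.3110 h⁻¹
t½ = ln 2 / k = ln 2 / 0.3110 ≈ 2.23 hours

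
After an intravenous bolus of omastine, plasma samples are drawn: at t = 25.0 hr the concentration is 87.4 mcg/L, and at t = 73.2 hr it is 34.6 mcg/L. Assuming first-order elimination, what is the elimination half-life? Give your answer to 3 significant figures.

k = ln(C₁/C₂) / (t₂ − t₁) = ln(87.4/34.6) / (73.2 − 25.0)
  = 0.9266 / 48.20 = 0.01922 hr⁻¹
t½ = ln 2 / k = ln 2 / 0.01922 ≈ 36.1 hours

36.1 hours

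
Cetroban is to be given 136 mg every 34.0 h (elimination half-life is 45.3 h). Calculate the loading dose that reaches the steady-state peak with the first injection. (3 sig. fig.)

k = ln 2 / 45.3 = 0.01530 h⁻¹
Accumulation ratio R = 1 / (1 − e^(−kτ)) = 1 / (1 − e^(−0.01530×34.0)) = 1 / (1 − 0.5944) = 2.465
Loading dose = maintenance dose × R = 136 × 2.465 ≈ 335 mg

335 mg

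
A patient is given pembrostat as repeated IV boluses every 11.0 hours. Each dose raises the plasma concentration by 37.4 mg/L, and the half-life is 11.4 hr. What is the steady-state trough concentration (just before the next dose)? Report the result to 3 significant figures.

39.3 mg/L

k = ln 2 / 11.4 = 0.06080 hr⁻¹
Fraction remaining after one interval: e^(−kτ) = e^(−0.06080 × 11.0) = 0.5123
R = 1 / (1 − 0.5123) = 2.050
Css,max = 37.4 × 2.050 = 76.69 mg/L
Css,min = Css,max × e^(−kτ) = 76.69 × 0.5123 ≈ 39.3 mg/L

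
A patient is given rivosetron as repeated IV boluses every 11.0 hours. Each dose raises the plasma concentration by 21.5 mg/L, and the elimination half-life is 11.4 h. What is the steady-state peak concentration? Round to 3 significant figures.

44.1 mg/L

k = ln 2 / 11.4 = 0.06080 h⁻¹
Fraction remaining after one interval: e^(−kτ) = e^(−0.06080 × 11.0) = 0.5123
R = 1 / (1 − 0.5123) = 2.050
Css,max = 21.5 × 2.050 ≈ 44.1 mg/L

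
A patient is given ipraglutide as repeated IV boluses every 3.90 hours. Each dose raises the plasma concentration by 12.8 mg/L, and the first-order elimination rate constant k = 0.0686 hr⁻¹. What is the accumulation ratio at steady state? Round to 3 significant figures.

Fraction remaining after one interval: e^(−kτ) = e^(−0.06860 × 3.90) = 0.7653
R = 1 / (1 − 0.7653) = 1 / 0.2347 ≈ 4.26

4.26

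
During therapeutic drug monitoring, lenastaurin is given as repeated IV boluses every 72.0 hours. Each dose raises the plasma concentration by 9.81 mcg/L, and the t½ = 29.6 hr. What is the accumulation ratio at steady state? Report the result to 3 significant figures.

k = ln 2 / 29.6 = 0.02342 hr⁻¹
Fraction remaining after one interval: e^(−kτ) = e^(−0.02342 × 72.0) = 0.1853
R = 1 / (1 − 0.1853) = 1 / 0.8147 ≈ 1.23

1.23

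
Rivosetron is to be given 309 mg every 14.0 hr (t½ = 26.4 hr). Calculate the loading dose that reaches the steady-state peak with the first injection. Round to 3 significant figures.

1000 mg

k = ln 2 / 26.4 = 0.02626 hr⁻¹
Accumulation ratio R = 1 / (1 − e^(−kτ)) = 1 / (1 − e^(−0.02626×14.0)) = 1 / (1 − 0.6924) = 3.251
Loading dose = maintenance dose × R = 309 × 3.251 ≈ 1000 mg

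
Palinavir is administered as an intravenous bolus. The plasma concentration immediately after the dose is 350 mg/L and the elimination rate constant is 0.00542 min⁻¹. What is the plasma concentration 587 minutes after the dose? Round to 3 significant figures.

14.5 mg/L

C(t) = C₀ e^(−kt) = 350 × e^(−0.005420 × 587) = 350 × e^(−3.182) = 350 × 0.04152 ≈ 14.5 mg/L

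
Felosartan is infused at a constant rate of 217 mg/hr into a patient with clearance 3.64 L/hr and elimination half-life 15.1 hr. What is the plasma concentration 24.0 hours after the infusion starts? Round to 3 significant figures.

Css = rate / CL = 217 / 3.64 = 59.62 mg/L
k = ln 2 / 15.1 = 0.04590 hr⁻¹
C(t) = Css (1 − e^(−kt)) = 59.62 × (1 − e^(−1.102)) = 59.62 × 0.6677 ≈ 39.8 mg/L

39.8 mg/L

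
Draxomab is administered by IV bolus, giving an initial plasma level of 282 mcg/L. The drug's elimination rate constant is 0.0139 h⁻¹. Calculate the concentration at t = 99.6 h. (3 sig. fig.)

70.6 mcg/L

C(t) = C₀ e^(−kt) = 282 × e^(−0.01390 × 99.6) = 282 × e^(−1.384) = 282 × 0.2505 ≈ 70.6 mcg/L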